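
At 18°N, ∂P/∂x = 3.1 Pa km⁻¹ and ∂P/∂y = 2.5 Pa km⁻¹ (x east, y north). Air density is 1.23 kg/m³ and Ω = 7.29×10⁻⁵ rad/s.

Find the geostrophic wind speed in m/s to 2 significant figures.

72 m/s

Coriolis parameter at 18°N:
f = 2Ω sin φ = 2 × 7.29×10⁻⁵ × sin 18° = 4.51×10⁻⁵ s⁻¹
Component geostrophic relations (x east, y north):
u_g = −(1/(fρ)) ∂P/∂y,  v_g = (1/(fρ)) ∂P/∂x
u_g = −(2.5×10⁻³)/(4.51×10⁻⁵ × 1.23) = −45.1 m/s;  v_g = (3.1×10⁻³)/(4.51×10⁻⁵ × 1.23) = 55.9 m/s
|V_g| = √(u_g² + v_g²) = 71.9 m/s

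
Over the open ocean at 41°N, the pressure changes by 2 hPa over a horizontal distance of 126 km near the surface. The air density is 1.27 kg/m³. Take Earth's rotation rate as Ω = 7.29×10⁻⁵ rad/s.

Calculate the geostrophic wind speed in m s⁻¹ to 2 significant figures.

Coriolis parameter at 41°N:
f = 2Ω sin φ = 2 × 7.29×10⁻⁵ × sin 41° = 9.57×10⁻⁵ s⁻¹
Pressure gradient: |∂P/∂n| = 200 Pa / 126000 m = 1.59×10⁻³ Pa/m
Geostrophic balance (pressure-gradient force = Coriolis force):
V_g = (1/(fρ)) |∂P/∂n| = 1.59×10⁻³ / (9.57×10⁻⁵ × 1.27) = 13.1 m/s

13 m s⁻¹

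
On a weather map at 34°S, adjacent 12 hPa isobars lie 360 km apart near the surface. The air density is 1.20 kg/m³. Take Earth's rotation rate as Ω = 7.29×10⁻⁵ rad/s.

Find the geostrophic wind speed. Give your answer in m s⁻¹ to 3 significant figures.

34.1 m s⁻¹

Coriolis parameter at 34°S:
f = 2Ω sin φ = 2 × 7.29×10⁻⁵ × sin 34° = 8.15×10⁻⁵ s⁻¹
Pressure gradient: |∂P/∂n| = 1200 Pa / 360000 m = 3.33×10⁻³ Pa/m
Geostrophic balance (pressure-gradient force = Coriolis force):
V_g = (1/(fρ)) |∂P/∂n| = 3.33×10⁻³ / (8.15×10⁻⁵ × 1.20) = 34.1 m/s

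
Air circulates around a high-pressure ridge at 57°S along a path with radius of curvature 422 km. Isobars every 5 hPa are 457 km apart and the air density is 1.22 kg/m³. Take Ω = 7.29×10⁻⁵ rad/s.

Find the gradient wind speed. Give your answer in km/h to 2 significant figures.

Coriolis parameter at 57°S:
f = 2Ω sin φ = 2 × 7.29×10⁻⁵ × sin 57° = 1.22×10⁻⁴ s⁻¹
Pressure gradient: |∂P/∂n| = 500 Pa / 457000 m = 1.09×10⁻³ Pa/m
Geostrophic speed: V_g = |∂P/∂n|/(fρ) = 1.09×10⁻³/(1.22×10⁻⁴ × 1.22) = 7.33 m/s
Around a high, pressure-gradient force acts outward with centrifugal, so Coriolis balances both:
fV = (1/ρ)|∂P/∂n| + V²/R  →  V² − fR·V + fR·V_g = 0
With fR = 1.22×10⁻⁴ × 422×10³ m = 51.6 m/s:
V = [fR − √((fR)² − 4 fR V_g)]/2 = [51.6 − √(51.6² − 4×51.6×7.33)]/2 = 8.85 m/s
Supergeostrophic (V > V_g = 7.33 m/s), as expected around a high.
Converting: 8.85 m/s × 3.6 = 32 km/h

32 km/h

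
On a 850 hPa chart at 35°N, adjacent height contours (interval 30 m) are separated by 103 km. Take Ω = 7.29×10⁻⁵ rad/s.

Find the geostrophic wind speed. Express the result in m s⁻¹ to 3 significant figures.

34.2 m s⁻¹

Coriolis parameter at 35°N:
f = 2Ω sin φ = 2 × 7.29×10⁻⁵ × sin 35° = 8.36×10⁻⁵ s⁻¹
Height gradient: |∂Z/∂n| = 30 m / 103000 m = 2.91×10⁻⁴
On a pressure surface, geostrophic balance gives V_g = (g/f)|∂Z/∂n|:
V_g = 9.81 × 2.91×10⁻⁴ / 8.36×10⁻⁵ = 34.2 m/s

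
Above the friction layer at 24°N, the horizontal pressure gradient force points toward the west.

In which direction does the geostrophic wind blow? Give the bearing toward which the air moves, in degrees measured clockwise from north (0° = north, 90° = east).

000°

The pressure-gradient force points toward the west (bearing 270°).
Geostrophic balance: in the Northern Hemisphere the Coriolis force deflects motion to the right, so the geostrophic wind blows 90° to the right of the pressure-gradient force (low pressure on the left).
Rotating 270° by 90° clockwise gives 000° — the wind blows toward the north.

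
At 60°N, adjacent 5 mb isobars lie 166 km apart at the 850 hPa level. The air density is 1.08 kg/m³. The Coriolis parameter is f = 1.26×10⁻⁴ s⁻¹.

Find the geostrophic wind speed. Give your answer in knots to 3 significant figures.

43.0 knots

Pressure gradient: |∂P/∂n| = 500 Pa / 166000 m = 3.01×10⁻³ Pa/m
Geostrophic balance (pressure-gradient force = Coriolis force):
V_g = (1/(fρ)) |∂P/∂n| = 3.01×10⁻³ / (1.26×10⁻⁴ × 1.08) = 22.1 m/s
Converting: 22.1 m/s × 1.944 = 43.0 knots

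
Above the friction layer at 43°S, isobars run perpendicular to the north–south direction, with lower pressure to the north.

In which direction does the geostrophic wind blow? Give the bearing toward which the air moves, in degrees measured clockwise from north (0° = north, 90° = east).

The pressure-gradient force points toward the north (bearing 000°).
Geostrophic balance: in the Southern Hemisphere the Coriolis force deflects motion to the left, so the geostrophic wind blows 90° to the left of the pressure-gradient force (low pressure on the right).
Rotating 000° by 90° counterclockwise gives 270° — the wind blows toward the west.

270°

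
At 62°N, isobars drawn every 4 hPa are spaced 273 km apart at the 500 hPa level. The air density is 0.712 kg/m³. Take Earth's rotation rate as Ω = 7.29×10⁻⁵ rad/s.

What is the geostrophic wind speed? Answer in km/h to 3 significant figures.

Coriolis parameter at 62°N:
f = 2Ω sin φ = 2 × 7.29×10⁻⁵ × sin 62° = 1.29×10⁻⁴ s⁻¹
Pressure gradient: |∂P/∂n| = 400 Pa / 273000 m = 1.47×10⁻³ Pa/m
Geostrophic balance (pressure-gradient force = Coriolis force):
V_g = (1/(fρ)) |∂P/∂n| = 1.47×10⁻³ / (1.29×10⁻⁴ × 0.712) = 16.0 m/s
Converting: 16.0 m/s × 3.6 = 57.5 km/h

57.5 km/h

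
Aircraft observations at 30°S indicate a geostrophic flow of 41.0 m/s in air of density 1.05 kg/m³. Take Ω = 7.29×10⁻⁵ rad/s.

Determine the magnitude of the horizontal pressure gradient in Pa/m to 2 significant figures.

3.1×10⁻³ Pa/m

Coriolis parameter at 30°S:
f = 2Ω sin φ = 2 × 7.29×10⁻⁵ × sin 30° = 7.29×10⁻⁵ s⁻¹
Geostrophic balance rearranged: |∂P/∂n| = f ρ V_g
|∂P/∂n| = 7.29×10⁻⁵ × 1.05 × 41.0 = 3.14×10⁻³ Pa/m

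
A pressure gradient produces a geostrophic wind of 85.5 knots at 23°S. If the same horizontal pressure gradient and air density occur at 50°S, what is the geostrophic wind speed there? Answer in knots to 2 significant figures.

With the same pressure gradient and density, V_g ∝ 1/f ∝ 1/sin φ.
V₂ = V₁ · sin φ₁ / sin φ₂ = 85.5 × sin 23° / sin 50°
V₂ = 85.5 × 0.3907/0.7660 = 44 knots

44 knots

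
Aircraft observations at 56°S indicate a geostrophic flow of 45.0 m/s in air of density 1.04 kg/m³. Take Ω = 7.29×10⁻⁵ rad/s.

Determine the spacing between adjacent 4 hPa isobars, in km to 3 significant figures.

Coriolis parameter at 56°S:
f = 2Ω sin φ = 2 × 7.29×10⁻⁵ × sin 56° = 1.21×10⁻⁴ s⁻¹
Geostrophic balance rearranged: |∂P/∂n| = f ρ V_g
|∂P/∂n| = 1.21×10⁻⁴ × 1.04 × 45.0 = 5.66×10⁻³ Pa/m
Isobar spacing: Δn = ΔP/|∂P/∂n| = 400 Pa / 5.66×10⁻³ Pa/m = 70710 m ≈ 70.7 km

70.7 km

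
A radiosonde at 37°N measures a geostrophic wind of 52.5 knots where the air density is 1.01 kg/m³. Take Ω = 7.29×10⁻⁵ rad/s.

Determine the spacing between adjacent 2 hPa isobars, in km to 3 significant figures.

Coriolis parameter at 37°N:
f = 2Ω sin φ = 2 × 7.29×10⁻⁵ × sin 37° = 8.77×10⁻⁵ s⁻¹
Wind speed in SI: 52.5 knots = 27.0 m/s
Geostrophic balance rearranged: |∂P/∂n| = f ρ V_g
|∂P/∂n| = 8.77×10⁻⁵ × 1.01 × 27.0 = 2.39×10⁻³ Pa/m
Isobar spacing: Δn = ΔP/|∂P/∂n| = 200 Pa / 2.39×10⁻³ Pa/m = 83559 m ≈ 83.6 km

83.6 km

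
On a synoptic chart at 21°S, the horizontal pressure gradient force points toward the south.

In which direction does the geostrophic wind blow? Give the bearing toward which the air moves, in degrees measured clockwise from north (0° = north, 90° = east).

090°

The pressure-gradient force points toward the south (bearing 180°).
Geostrophic balance: in the Southern Hemisphere the Coriolis force deflects motion to the left, so the geostrophic wind blows 90° to the left of the pressure-gradient force (low pressure on the right).
Rotating 180° by 90° counterclockwise gives 090° — the wind blows toward the east.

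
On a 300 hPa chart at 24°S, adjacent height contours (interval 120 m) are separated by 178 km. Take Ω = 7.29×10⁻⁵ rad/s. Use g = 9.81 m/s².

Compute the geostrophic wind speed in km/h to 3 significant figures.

401 km/h

Coriolis parameter at 24°S:
f = 2Ω sin φ = 2 × 7.29×10⁻⁵ × sin 24° = 5.93×10⁻⁵ s⁻¹
Height gradient: |∂Z/∂n| = 120 m / 178000 m = 6.74×10⁻⁴
On a pressure surface, geostrophic balance gives V_g = (g/f)|∂Z/∂n|:
V_g = 9.81 × 6.74×10⁻⁴ / 5.93×10⁻⁵ = 112 m/s
Converting: 112 m/s × 3.6 = 401 km/h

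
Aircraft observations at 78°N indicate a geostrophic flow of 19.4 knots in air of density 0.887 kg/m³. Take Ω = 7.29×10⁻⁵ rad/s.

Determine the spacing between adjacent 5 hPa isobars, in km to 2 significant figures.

400 km

Coriolis parameter at 78°N:
f = 2Ω sin φ = 2 × 7.29×10⁻⁵ × sin 78° = 1.43×10⁻⁴ s⁻¹
Wind speed in SI: 19.4 knots = 9.98 m/s
Geostrophic balance rearranged: |∂P/∂n| = f ρ V_g
|∂P/∂n| = 1.43×10⁻⁴ × 0.887 × 9.98 = 1.26×10⁻³ Pa/m
Isobar spacing: Δn = ΔP/|∂P/∂n| = 500 Pa / 1.26×10⁻³ Pa/m = 396045 m ≈ 400 km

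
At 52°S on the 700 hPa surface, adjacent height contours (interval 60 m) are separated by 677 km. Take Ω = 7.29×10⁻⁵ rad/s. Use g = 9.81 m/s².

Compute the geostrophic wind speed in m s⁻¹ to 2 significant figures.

7.6 m s⁻¹

Coriolis parameter at 52°S:
f = 2Ω sin φ = 2 × 7.29×10⁻⁵ × sin 52° = 1.15×10⁻⁴ s⁻¹
Height gradient: |∂Z/∂n| = 60 m / 677000 m = 8.86×10⁻⁵
On a pressure surface, geostrophic balance gives V_g = (g/f)|∂Z/∂n|:
V_g = 9.81 × 8.86×10⁻⁵ / 1.15×10⁻⁴ = 7.57 m/s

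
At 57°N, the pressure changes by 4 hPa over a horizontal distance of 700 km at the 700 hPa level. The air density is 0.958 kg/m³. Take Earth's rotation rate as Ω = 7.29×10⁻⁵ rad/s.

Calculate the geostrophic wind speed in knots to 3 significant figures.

9.48 knots

Coriolis parameter at 57°N:
f = 2Ω sin φ = 2 × 7.29×10⁻⁵ × sin 57° = 1.22×10⁻⁴ s⁻¹
Pressure gradient: |∂P/∂n| = 400 Pa / 700000 m = 5.71×10⁻⁴ Pa/m
Geostrophic balance (pressure-gradient force = Coriolis force):
V_g = (1/(fρ)) |∂P/∂n| = 5.71×10⁻⁴ / (1.22×10⁻⁴ × 0.958) = 4.88 m/s
Converting: 4.88 m/s × 1.944 = 9.48 knots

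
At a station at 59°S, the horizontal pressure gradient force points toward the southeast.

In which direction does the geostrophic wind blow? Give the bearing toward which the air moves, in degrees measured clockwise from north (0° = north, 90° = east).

045°

The pressure-gradient force points toward the southeast (bearing 135°).
Geostrophic balance: in the Southern Hemisphere the Coriolis force deflects motion to the left, so the geostrophic wind blows 90° to the left of the pressure-gradient force (low pressure on the right).
Rotating 135° by 90° counterclockwise gives 045° — the wind blows toward the northeast.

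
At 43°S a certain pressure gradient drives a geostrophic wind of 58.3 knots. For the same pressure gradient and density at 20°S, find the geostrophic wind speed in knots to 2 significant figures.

120 knots

With the same pressure gradient and density, V_g ∝ 1/f ∝ 1/sin φ.
V₂ = V₁ · sin φ₁ / sin φ₂ = 58.3 × sin 43° / sin 20°
V₂ = 58.3 × 0.6820/0.3420 = 120 knots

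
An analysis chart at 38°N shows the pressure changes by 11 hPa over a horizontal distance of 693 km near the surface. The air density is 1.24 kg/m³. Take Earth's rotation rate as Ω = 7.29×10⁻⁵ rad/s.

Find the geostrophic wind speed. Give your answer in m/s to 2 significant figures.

Coriolis parameter at 38°N:
f = 2Ω sin φ = 2 × 7.29×10⁻⁵ × sin 38° = 8.98×10⁻⁵ s⁻¹
Pressure gradient: |∂P/∂n| = 1100 Pa / 693000 m = 1.59×10⁻³ Pa/m
Geostrophic balance (pressure-gradient force = Coriolis force):
V_g = (1/(fρ)) |∂P/∂n| = 1.59×10⁻³ / (8.98×10⁻⁵ × 1.24) = 14.3 m/s

14 m/s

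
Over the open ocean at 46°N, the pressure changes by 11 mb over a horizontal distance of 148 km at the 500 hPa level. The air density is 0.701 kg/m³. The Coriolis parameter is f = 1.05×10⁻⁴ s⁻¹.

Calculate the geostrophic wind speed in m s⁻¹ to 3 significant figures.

Pressure gradient: |∂P/∂n| = 1100 Pa / 148000 m = 7.43×10⁻³ Pa/m
Geostrophic balance (pressure-gradient force = Coriolis force):
V_g = (1/(fρ)) |∂P/∂n| = 7.43×10⁻³ / (1.05×10⁻⁴ × 0.701) = 101 m/s

101 m s⁻¹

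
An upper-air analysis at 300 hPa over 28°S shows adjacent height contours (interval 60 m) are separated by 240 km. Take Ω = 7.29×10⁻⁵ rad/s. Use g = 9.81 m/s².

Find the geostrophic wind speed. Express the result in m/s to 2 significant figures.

36 m/s

Coriolis parameter at 28°S:
f = 2Ω sin φ = 2 × 7.29×10⁻⁵ × sin 28° = 6.84×10⁻⁵ s⁻¹
Height gradient: |∂Z/∂n| = 60 m / 240000 m = 2.50×10⁻⁴
On a pressure surface, geostrophic balance gives V_g = (g/f)|∂Z/∂n|:
V_g = 9.81 × 2.50×10⁻⁴ / 6.84×10⁻⁵ = 35.8 m/s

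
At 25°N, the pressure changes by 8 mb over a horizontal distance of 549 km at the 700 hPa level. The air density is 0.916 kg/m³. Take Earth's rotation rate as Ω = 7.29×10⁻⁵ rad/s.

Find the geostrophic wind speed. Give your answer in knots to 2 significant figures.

Coriolis parameter at 25°N:
f = 2Ω sin φ = 2 × 7.29×10⁻⁵ × sin 25° = 6.16×10⁻⁵ s⁻¹
Pressure gradient: |∂P/∂n| = 800 Pa / 549000 m = 1.46×10⁻³ Pa/m
Geostrophic balance (pressure-gradient force = Coriolis force):
V_g = (1/(fρ)) |∂P/∂n| = 1.46×10⁻³ / (6.16×10⁻⁵ × 0.916) = 25.8 m/s
Converting: 25.8 m/s × 1.944 = 50 knots

50 knots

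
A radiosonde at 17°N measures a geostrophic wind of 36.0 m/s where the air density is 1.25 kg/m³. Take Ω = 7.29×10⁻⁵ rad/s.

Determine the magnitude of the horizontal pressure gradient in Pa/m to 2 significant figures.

Coriolis parameter at 17°N:
f = 2Ω sin φ = 2 × 7.29×10⁻⁵ × sin 17° = 4.26×10⁻⁵ s⁻¹
Geostrophic balance rearranged: |∂P/∂n| = f ρ V_g
|∂P/∂n| = 4.26×10⁻⁵ × 1.25 × 36.0 = 1.92×10⁻³ Pa/m

1.9×10⁻³ Pa/m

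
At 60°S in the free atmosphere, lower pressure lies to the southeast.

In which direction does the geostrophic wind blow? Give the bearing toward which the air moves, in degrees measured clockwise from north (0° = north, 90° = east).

The pressure-gradient force points toward the southeast (bearing 135°).
Geostrophic balance: in the Southern Hemisphere the Coriolis force deflects motion to the left, so the geostrophic wind blows 90° to the left of the pressure-gradient force (low pressure on the right).
Rotating 135° by 90° counterclockwise gives 045° — the wind blows toward the northeast.

045°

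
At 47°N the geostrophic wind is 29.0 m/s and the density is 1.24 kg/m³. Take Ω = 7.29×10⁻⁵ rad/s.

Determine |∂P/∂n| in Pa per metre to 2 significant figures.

Coriolis parameter at 47°N:
f = 2Ω sin φ = 2 × 7.29×10⁻⁵ × sin 47° = 1.07×10⁻⁴ s⁻¹
Geostrophic balance rearranged: |∂P/∂n| = f ρ V_g
|∂P/∂n| = 1.07×10⁻⁴ × 1.24 × 29.0 = 3.83×10⁻³ Pa/m

3.8×10⁻³ Pa/m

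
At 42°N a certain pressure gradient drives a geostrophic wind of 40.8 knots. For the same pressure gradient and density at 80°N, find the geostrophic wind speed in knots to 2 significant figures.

With the same pressure gradient and density, V_g ∝ 1/f ∝ 1/sin φ.
V₂ = V₁ · sin φ₁ / sin φ₂ = 40.8 × sin 42° / sin 80°
V₂ = 40.8 × 0.6691/0.9848 = 28 knots

28 knots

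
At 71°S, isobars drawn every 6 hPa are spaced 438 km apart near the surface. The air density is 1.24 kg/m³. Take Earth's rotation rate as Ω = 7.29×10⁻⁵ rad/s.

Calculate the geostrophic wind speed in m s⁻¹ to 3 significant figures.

Coriolis parameter at 71°S:
f = 2Ω sin φ = 2 × 7.29×10⁻⁵ × sin 71° = 1.38×10⁻⁴ s⁻¹
Pressure gradient: |∂P/∂n| = 600 Pa / 438000 m = 1.37×10⁻³ Pa/m
Geostrophic balance (pressure-gradient force = Coriolis force):
V_g = (1/(fρ)) |∂P/∂n| = 1.37×10⁻³ / (1.38×10⁻⁴ × 1.24) = 8.01 m/s

8.01 m s⁻¹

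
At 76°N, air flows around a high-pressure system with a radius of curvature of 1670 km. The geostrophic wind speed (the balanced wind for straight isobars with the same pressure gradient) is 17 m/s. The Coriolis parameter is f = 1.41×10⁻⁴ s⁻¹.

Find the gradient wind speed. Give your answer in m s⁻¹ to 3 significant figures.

Around a high, pressure-gradient force acts outward with centrifugal, so Coriolis balances both:
fV = (1/ρ)|∂P/∂n| + V²/R  →  V² − fR·V + fR·V_g = 0
With fR = 1.41×10⁻⁴ × 1670×10³ m = 235 m/s:
V = [fR − √((fR)² − 4 fR V_g)]/2 = [235 − √(235² − 4×235×17)]/2 = 18.4 m/s
Supergeostrophic (V > V_g = 17 m/s), as expected around a high.

18.4 m s⁻¹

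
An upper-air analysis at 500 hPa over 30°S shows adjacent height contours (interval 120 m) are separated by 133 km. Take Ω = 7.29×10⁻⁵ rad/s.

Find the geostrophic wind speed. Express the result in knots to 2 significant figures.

240 knots

Coriolis parameter at 30°S:
f = 2Ω sin φ = 2 × 7.29×10⁻⁵ × sin 30° = 7.29×10⁻⁵ s⁻¹
Height gradient: |∂Z/∂n| = 120 m / 133000 m = 9.02×10⁻⁴
On a pressure surface, geostrophic balance gives V_g = (g/f)|∂Z/∂n|:
V_g = 9.81 × 9.02×10⁻⁴ / 7.29×10⁻⁵ = 121 m/s
Converting: 121 m/s × 1.944 = 240 knots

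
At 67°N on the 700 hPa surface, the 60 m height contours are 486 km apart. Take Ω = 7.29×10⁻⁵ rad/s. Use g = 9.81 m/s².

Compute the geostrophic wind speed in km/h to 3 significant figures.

Coriolis parameter at 67°N:
f = 2Ω sin φ = 2 × 7.29×10⁻⁵ × sin 67° = 1.34×10⁻⁴ s⁻¹
Height gradient: |∂Z/∂n| = 60 m / 486000 m = 1.23×10⁻⁴
On a pressure surface, geostrophic balance gives V_g = (g/f)|∂Z/∂n|:
V_g = 9.81 × 1.23×10⁻⁴ / 1.34×10⁻⁴ = 9.02 m/s
Converting: 9.02 m/s × 3.6 = 32.5 km/h

32.5 km/h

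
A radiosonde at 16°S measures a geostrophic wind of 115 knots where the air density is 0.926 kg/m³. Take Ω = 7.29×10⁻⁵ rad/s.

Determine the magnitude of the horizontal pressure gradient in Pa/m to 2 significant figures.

2.2×10⁻³ Pa/m

Coriolis parameter at 16°S:
f = 2Ω sin φ = 2 × 7.29×10⁻⁵ × sin 16° = 4.02×10⁻⁵ s⁻¹
Wind speed in SI: 115 knots = 59.2 m/s
Geostrophic balance rearranged: |∂P/∂n| = f ρ V_g
|∂P/∂n| = 4.02×10⁻⁵ × 0.926 × 59.2 = 2.20×10⁻³ Pa/m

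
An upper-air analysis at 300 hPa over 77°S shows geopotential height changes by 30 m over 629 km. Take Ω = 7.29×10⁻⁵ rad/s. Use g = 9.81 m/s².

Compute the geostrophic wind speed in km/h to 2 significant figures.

Coriolis parameter at 77°S:
f = 2Ω sin φ = 2 × 7.29×10⁻⁵ × sin 77° = 1.42×10⁻⁴ s⁻¹
Height gradient: |∂Z/∂n| = 30 m / 629000 m = 4.77×10⁻⁵
On a pressure surface, geostrophic balance gives V_g = (g/f)|∂Z/∂n|:
V_g = 9.81 × 4.77×10⁻⁵ / 1.42×10⁻⁴ = 3.29 m/s
Converting: 3.29 m/s × 3.6 = 12 km/h

12 km/h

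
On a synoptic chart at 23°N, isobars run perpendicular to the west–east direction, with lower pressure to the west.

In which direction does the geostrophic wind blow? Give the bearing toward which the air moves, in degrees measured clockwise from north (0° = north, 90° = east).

000°

The pressure-gradient force points toward the west (bearing 270°).
Geostrophic balance: in the Northern Hemisphere the Coriolis force deflects motion to the right, so the geostrophic wind blows 90° to the right of the pressure-gradient force (low pressure on the left).
Rotating 270° by 90° clockwise gives 000° — the wind blows toward the north.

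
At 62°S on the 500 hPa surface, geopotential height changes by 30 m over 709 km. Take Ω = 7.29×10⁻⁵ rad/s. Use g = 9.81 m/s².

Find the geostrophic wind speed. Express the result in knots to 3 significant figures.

Coriolis parameter at 62°S:
f = 2Ω sin φ = 2 × 7.29×10⁻⁵ × sin 62° = 1.29×10⁻⁴ s⁻¹
Height gradient: |∂Z/∂n| = 30 m / 709000 m = 4.23×10⁻⁵
On a pressure surface, geostrophic balance gives V_g = (g/f)|∂Z/∂n|:
V_g = 9.81 × 4.23×10⁻⁵ / 1.29×10⁻⁴ = 3.22 m/s
Converting: 3.22 m/s × 1.944 = 6.27 knots

6.27 knots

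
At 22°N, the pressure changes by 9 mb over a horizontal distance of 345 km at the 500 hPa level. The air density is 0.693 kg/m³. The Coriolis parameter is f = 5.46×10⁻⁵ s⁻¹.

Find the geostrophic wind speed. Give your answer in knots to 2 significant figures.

Pressure gradient: |∂P/∂n| = 900 Pa / 345000 m = 2.61×10⁻³ Pa/m
Geostrophic balance (pressure-gradient force = Coriolis force):
V_g = (1/(fρ)) |∂P/∂n| = 2.61×10⁻³ / (5.46×10⁻⁵ × 0.693) = 68.9 m/s
Converting: 68.9 m/s × 1.944 = 130 knots

130 knots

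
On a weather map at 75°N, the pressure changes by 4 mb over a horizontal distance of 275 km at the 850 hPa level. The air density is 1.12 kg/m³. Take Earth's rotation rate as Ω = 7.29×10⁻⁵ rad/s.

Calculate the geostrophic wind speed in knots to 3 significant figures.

17.9 knots

Coriolis parameter at 75°N:
f = 2Ω sin φ = 2 × 7.29×10⁻⁵ × sin 75° = 1.41×10⁻⁴ s⁻¹
Pressure gradient: |∂P/∂n| = 400 Pa / 275000 m = 1.45×10⁻³ Pa/m
Geostrophic balance (pressure-gradient force = Coriolis force):
V_g = (1/(fρ)) |∂P/∂n| = 1.45×10⁻³ / (1.41×10⁻⁴ × 1.12) = 9.22 m/s
Converting: 9.22 m/s × 1.944 = 17.9 knots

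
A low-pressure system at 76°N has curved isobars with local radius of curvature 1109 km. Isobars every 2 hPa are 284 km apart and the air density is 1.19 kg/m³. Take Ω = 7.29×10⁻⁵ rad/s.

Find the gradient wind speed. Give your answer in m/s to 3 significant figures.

Coriolis parameter at 76°N:
f = 2Ω sin φ = 2 × 7.29×10⁻⁵ × sin 76° = 1.41×10⁻⁴ s⁻¹
Pressure gradient: |∂P/∂n| = 200 Pa / 284000 m = 7.04×10⁻⁴ Pa/m
Geostrophic speed: V_g = |∂P/∂n|/(fρ) = 7.04×10⁻⁴/(1.41×10⁻⁴ × 1.19) = 4.18 m/s
Around a low, centrifugal force acts outward with Coriolis, so pressure-gradient force balances both:
(1/ρ)|∂P/∂n| = fV + V²/R  →  V² + fR·V − fR·V_g = 0
With fR = 1.41×10⁻⁴ × 1109×10³ m = 157 m/s:
V = [−fR + √((fR)² + 4 fR V_g)]/2 = [−157 + √(157² + 4×157×4.18)]/2 = 4.08 m/s
Subgeostrophic (V < V_g = 4.18 m/s), as expected around a low.

4.08 m/s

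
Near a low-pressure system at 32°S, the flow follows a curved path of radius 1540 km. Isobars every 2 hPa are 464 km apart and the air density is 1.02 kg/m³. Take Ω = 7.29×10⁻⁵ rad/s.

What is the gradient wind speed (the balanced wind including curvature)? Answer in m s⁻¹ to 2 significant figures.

5.2 m s⁻¹

Coriolis parameter at 32°S:
f = 2Ω sin φ = 2 × 7.29×10⁻⁵ × sin 32° = 7.73×10⁻⁵ s⁻¹
Pressure gradient: |∂P/∂n| = 200 Pa / 464000 m = 4.31×10⁻⁴ Pa/m
Geostrophic speed: V_g = |∂P/∂n|/(fρ) = 4.31×10⁻⁴/(7.73×10⁻⁵ × 1.02) = 5.47 m/s
Around a low, centrifugal force acts outward with Coriolis, so pressure-gradient force balances both:
(1/ρ)|∂P/∂n| = fV + V²/R  →  V² + fR·V − fR·V_g = 0
With fR = 7.73×10⁻⁵ × 1540×10³ m = 119 m/s:
V = [−fR + √((fR)² + 4 fR V_g)]/2 = [−119 + √(119² + 4×119×5.47)]/2 = 5.24 m/s
Subgeostrophic (V < V_g = 5.47 m/s), as expected around a low.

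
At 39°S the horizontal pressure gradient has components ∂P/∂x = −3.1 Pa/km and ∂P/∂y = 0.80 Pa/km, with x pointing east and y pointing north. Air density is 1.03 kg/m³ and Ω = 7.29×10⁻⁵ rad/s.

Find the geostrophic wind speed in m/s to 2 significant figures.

34 m/s

Coriolis parameter at 39°S:
f = 2Ω sin φ = 2 × 7.29×10⁻⁵ × sin 39° = 9.18×10⁻⁵ s⁻¹
In the Southern Hemisphere f is negative: f = −9.18×10⁻⁵ s⁻¹.
Component geostrophic relations (x east, y north):
u_g = −(1/(fρ)) ∂P/∂y,  v_g = (1/(fρ)) ∂P/∂x
u_g = −(0.80×10⁻³)/(−9.18×10⁻⁵ × 1.03) = 8.46 m/s;  v_g = (−3.1×10⁻³)/(−9.18×10⁻⁵ × 1.03) = 32.8 m/s
|V_g| = √(u_g² + v_g²) = 33.9 m/s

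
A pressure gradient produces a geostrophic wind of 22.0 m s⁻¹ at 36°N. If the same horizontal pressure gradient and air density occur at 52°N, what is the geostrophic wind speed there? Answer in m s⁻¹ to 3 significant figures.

16.4 m s⁻¹

With the same pressure gradient and density, V_g ∝ 1/f ∝ 1/sin φ.
V₂ = V₁ · sin φ₁ / sin φ₂ = 22.0 × sin 36° / sin 52°
V₂ = 22.0 × 0.5878/0.7880 = 16.4 m s⁻¹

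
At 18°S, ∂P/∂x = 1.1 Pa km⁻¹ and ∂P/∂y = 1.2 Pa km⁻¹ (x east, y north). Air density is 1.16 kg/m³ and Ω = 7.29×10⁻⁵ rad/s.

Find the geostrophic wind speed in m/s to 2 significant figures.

31 m/s

Coriolis parameter at 18°S:
f = 2Ω sin φ = 2 × 7.29×10⁻⁵ × sin 18° = 4.51×10⁻⁵ s⁻¹
In the Southern Hemisphere f is negative: f = −4.51×10⁻⁵ s⁻¹.
Component geostrophic relations (x east, y north):
u_g = −(1/(fρ)) ∂P/∂y,  v_g = (1/(fρ)) ∂P/∂x
u_g = −(1.2×10⁻³)/(−4.51×10⁻⁵ × 1.16) = 23.0 m/s;  v_g = (1.1×10⁻³)/(−4.51×10⁻⁵ × 1.16) = −21.0 m/s
|V_g| = √(u_g² + v_g²) = 31.1 m/s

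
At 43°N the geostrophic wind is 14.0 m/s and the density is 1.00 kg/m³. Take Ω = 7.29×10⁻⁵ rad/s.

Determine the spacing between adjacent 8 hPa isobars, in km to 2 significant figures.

570 km

Coriolis parameter at 43°N:
f = 2Ω sin φ = 2 × 7.29×10⁻⁵ × sin 43° = 9.94×10⁻⁵ s⁻¹
Geostrophic balance rearranged: |∂P/∂n| = f ρ V_g
|∂P/∂n| = 9.94×10⁻⁵ × 1.00 × 14.0 = 1.39×10⁻³ Pa/m
Isobar spacing: Δn = ΔP/|∂P/∂n| = 800 Pa / 1.39×10⁻³ Pa/m = 574673 m ≈ 570 km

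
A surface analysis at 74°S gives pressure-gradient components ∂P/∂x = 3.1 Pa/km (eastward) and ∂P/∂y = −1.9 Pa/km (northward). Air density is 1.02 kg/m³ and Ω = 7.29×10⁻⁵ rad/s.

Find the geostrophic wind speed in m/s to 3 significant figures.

25.4 m/s

Coriolis parameter at 74°S:
f = 2Ω sin φ = 2 × 7.29×10⁻⁵ × sin 74° = 1.40×10⁻⁴ s⁻¹
In the Southern Hemisphere f is negative: f = −1.40×10⁻⁴ s⁻¹.
Component geostrophic relations (x east, y north):
u_g = −(1/(fρ)) ∂P/∂y,  v_g = (1/(fρ)) ∂P/∂x
u_g = −(−1.9×10⁻³)/(−1.40×10⁻⁴ × 1.02) = −13.3 m/s;  v_g = (3.1×10⁻³)/(−1.40×10⁻⁴ × 1.02) = −21.7 m/s
|V_g| = √(u_g² + v_g²) = 25.4 m/s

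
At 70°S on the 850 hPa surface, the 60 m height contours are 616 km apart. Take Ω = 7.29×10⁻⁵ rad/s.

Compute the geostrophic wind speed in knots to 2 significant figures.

14 knots

Coriolis parameter at 70°S:
f = 2Ω sin φ = 2 × 7.29×10⁻⁵ × sin 70° = 1.37×10⁻⁴ s⁻¹
Height gradient: |∂Z/∂n| = 60 m / 616000 m = 9.74×10⁻⁵
On a pressure surface, geostrophic balance gives V_g = (g/f)|∂Z/∂n|:
V_g = 9.81 × 9.74×10⁻⁵ / 1.37×10⁻⁴ = 6.97 m/s
Converting: 6.97 m/s × 1.944 = 14 knots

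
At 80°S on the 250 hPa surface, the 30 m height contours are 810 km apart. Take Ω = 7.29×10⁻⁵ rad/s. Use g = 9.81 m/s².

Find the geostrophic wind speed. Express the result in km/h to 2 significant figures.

Coriolis parameter at 80°S:
f = 2Ω sin φ = 2 × 7.29×10⁻⁵ × sin 80° = 1.44×10⁻⁴ s⁻¹
Height gradient: |∂Z/∂n| = 30 m / 810000 m = 3.70×10⁻⁵
On a pressure surface, geostrophic balance gives V_g = (g/f)|∂Z/∂n|:
V_g = 9.81 × 3.70×10⁻⁵ / 1.44×10⁻⁴ = 2.53 m/s
Converting: 2.53 m/s × 3.6 = 9.1 km/h

9.1 km/h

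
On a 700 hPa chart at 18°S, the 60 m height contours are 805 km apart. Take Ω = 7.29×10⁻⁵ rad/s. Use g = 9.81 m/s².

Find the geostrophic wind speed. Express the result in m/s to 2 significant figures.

16 m/s

Coriolis parameter at 18°S:
f = 2Ω sin φ = 2 × 7.29×10⁻⁵ × sin 18° = 4.51×10⁻⁵ s⁻¹
Height gradient: |∂Z/∂n| = 60 m / 805000 m = 7.45×10⁻⁵
On a pressure surface, geostrophic balance gives V_g = (g/f)|∂Z/∂n|:
V_g = 9.81 × 7.45×10⁻⁵ / 4.51×10⁻⁵ = 16.2 m/s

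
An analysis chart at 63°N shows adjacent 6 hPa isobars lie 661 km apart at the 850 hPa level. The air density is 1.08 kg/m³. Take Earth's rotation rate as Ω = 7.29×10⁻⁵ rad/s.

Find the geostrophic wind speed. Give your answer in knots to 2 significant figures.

13 knots

Coriolis parameter at 63°N:
f = 2Ω sin φ = 2 × 7.29×10⁻⁵ × sin 63° = 1.30×10⁻⁴ s⁻¹
Pressure gradient: |∂P/∂n| = 600 Pa / 661000 m = 9.08×10⁻⁴ Pa/m
Geostrophic balance (pressure-gradient force = Coriolis force):
V_g = (1/(fρ)) |∂P/∂n| = 9.08×10⁻⁴ / (1.30×10⁻⁴ × 1.08) = 6.47 m/s
Converting: 6.47 m/s × 1.944 = 13 knots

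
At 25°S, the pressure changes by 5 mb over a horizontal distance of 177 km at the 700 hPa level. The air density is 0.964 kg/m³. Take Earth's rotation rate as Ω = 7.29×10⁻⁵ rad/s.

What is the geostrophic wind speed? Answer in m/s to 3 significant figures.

47.6 m/s

Coriolis parameter at 25°S:
f = 2Ω sin φ = 2 × 7.29×10⁻⁵ × sin 25° = 6.16×10⁻⁵ s⁻¹
Pressure gradient: |∂P/∂n| = 500 Pa / 177000 m = 2.82×10⁻³ Pa/m
Geostrophic balance (pressure-gradient force = Coriolis force):
V_g = (1/(fρ)) |∂P/∂n| = 2.82×10⁻³ / (6.16×10⁻⁵ × 0.964) = 47.6 m/s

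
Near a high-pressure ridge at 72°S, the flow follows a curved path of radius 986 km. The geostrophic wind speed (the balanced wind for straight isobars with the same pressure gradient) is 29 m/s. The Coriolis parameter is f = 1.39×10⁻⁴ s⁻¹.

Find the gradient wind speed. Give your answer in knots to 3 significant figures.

81.0 knots

Around a high, pressure-gradient force acts outward with centrifugal, so Coriolis balances both:
fV = (1/ρ)|∂P/∂n| + V²/R  →  V² − fR·V + fR·V_g = 0
With fR = 1.39×10⁻⁴ × 986×10³ m = 137 m/s:
V = [fR − √((fR)² − 4 fR V_g)]/2 = [137 − √(137² − 4×137×29)]/2 = 41.7 m/s
Supergeostrophic (V > V_g = 29 m/s), as expected around a high.
Converting: 41.7 m/s × 1.944 = 81.0 knots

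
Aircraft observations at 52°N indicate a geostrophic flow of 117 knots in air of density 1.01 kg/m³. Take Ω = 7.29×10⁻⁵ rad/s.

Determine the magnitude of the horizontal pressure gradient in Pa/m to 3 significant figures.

6.98×10⁻³ Pa/m

Coriolis parameter at 52°N:
f = 2Ω sin φ = 2 × 7.29×10⁻⁵ × sin 52° = 1.15×10⁻⁴ s⁻¹
Wind speed in SI: 117 knots = 60.2 m/s
Geostrophic balance rearranged: |∂P/∂n| = f ρ V_g
|∂P/∂n| = 1.15×10⁻⁴ × 1.01 × 60.2 = 6.98×10⁻³ Pa/m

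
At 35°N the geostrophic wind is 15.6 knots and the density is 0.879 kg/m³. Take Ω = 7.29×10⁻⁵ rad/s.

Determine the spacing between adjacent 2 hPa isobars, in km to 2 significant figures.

340 km

Coriolis parameter at 35°N:
f = 2Ω sin φ = 2 × 7.29×10⁻⁵ × sin 35° = 8.36×10⁻⁵ s⁻¹
Wind speed in SI: 15.6 knots = 8.03 m/s
Geostrophic balance rearranged: |∂P/∂n| = f ρ V_g
|∂P/∂n| = 8.36×10⁻⁵ × 0.879 × 8.03 = 5.90×10⁻⁴ Pa/m
Isobar spacing: Δn = ΔP/|∂P/∂n| = 200 Pa / 5.90×10⁻⁴ Pa/m = 339023 m ≈ 340 km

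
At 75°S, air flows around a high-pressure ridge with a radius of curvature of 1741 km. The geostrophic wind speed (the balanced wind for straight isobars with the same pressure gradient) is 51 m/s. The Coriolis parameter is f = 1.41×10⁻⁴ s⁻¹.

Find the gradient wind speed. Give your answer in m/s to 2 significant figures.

72 m/s

Around a high, pressure-gradient force acts outward with centrifugal, so Coriolis balances both:
fV = (1/ρ)|∂P/∂n| + V²/R  →  V² − fR·V + fR·V_g = 0
With fR = 1.41×10⁻⁴ × 1741×10³ m = 245 m/s:
V = [fR − √((fR)² − 4 fR V_g)]/2 = [245 − √(245² − 4×245×51)]/2 = 72.3 m/s
Supergeostrophic (V > V_g = 51 m/s), as expected around a high.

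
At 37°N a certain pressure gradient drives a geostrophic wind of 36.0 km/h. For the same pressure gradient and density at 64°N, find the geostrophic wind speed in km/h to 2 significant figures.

With the same pressure gradient and density, V_g ∝ 1/f ∝ 1/sin φ.
V₂ = V₁ · sin φ₁ / sin φ₂ = 36.0 × sin 37° / sin 64°
V₂ = 36.0 × 0.6018/0.8988 = 24 km/h

24 km/h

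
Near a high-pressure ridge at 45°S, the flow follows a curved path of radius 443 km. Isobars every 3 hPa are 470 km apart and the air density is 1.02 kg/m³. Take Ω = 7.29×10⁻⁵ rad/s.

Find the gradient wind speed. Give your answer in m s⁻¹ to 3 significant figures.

Coriolis parameter at 45°S:
f = 2Ω sin φ = 2 × 7.29×10⁻⁵ × sin 45° = 1.03×10⁻⁴ s⁻¹
Pressure gradient: |∂P/∂n| = 300 Pa / 470000 m = 6.38×10⁻⁴ Pa/m
Geostrophic speed: V_g = |∂P/∂n|/(fρ) = 6.38×10⁻⁴/(1.03×10⁻⁴ × 1.02) = 6.07 m/s
Around a high, pressure-gradient force acts outward with centrifugal, so Coriolis balances both:
fV = (1/ρ)|∂P/∂n| + V²/R  →  V² − fR·V + fR·V_g = 0
With fR = 1.03×10⁻⁴ × 443×10³ m = 45.7 m/s:
V = [fR − √((fR)² − 4 fR V_g)]/2 = [45.7 − √(45.7² − 4×45.7×6.07)]/2 = 7.21 m/s
Supergeostrophic (V > V_g = 6.07 m/s), as expected around a high.

7.21 m s⁻¹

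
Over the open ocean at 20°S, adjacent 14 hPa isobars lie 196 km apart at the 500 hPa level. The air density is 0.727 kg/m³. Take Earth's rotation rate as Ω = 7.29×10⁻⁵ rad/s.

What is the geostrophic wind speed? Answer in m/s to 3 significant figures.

197 m/s

Coriolis parameter at 20°S:
f = 2Ω sin φ = 2 × 7.29×10⁻⁵ × sin 20° = 4.99×10⁻⁵ s⁻¹
Pressure gradient: |∂P/∂n| = 1400 Pa / 196000 m = 7.14×10⁻³ Pa/m
Geostrophic balance (pressure-gradient force = Coriolis force):
V_g = (1/(fρ)) |∂P/∂n| = 7.14×10⁻³ / (4.99×10⁻⁵ × 0.727) = 197 m/s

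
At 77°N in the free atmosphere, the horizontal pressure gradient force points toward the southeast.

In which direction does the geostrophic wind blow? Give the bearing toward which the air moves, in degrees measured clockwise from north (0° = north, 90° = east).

The pressure-gradient force points toward the southeast (bearing 135°).
Geostrophic balance: in the Northern Hemisphere the Coriolis force deflects motion to the right, so the geostrophic wind blows 90° to the right of the pressure-gradient force (low pressure on the left).
Rotating 135° by 90° clockwise gives 225° — the wind blows toward the southwest.

225°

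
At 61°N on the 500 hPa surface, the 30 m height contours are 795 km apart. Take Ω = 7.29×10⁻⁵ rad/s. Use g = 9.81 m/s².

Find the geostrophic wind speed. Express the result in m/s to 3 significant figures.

2.90 m/s

Coriolis parameter at 61°N:
f = 2Ω sin φ = 2 × 7.29×10⁻⁵ × sin 61° = 1.28×10⁻⁴ s⁻¹
Height gradient: |∂Z/∂n| = 30 m / 795000 m = 3.77×10⁻⁵
On a pressure surface, geostrophic balance gives V_g = (g/f)|∂Z/∂n|:
V_g = 9.81 × 3.77×10⁻⁵ / 1.28×10⁻⁴ = 2.90 m/s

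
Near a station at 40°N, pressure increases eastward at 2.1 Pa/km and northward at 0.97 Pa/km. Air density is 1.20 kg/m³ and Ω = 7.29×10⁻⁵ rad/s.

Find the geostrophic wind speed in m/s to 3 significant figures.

Coriolis parameter at 40°N:
f = 2Ω sin φ = 2 × 7.29×10⁻⁵ × sin 40° = 9.37×10⁻⁵ s⁻¹
Component geostrophic relations (x east, y north):
u_g = −(1/(fρ)) ∂P/∂y,  v_g = (1/(fρ)) ∂P/∂x
u_g = −(0.97×10⁻³)/(9.37×10⁻⁵ × 1.20) = −8.63 m/s;  v_g = (2.1×10⁻³)/(9.37×10⁻⁵ × 1.20) = 18.7 m/s
|V_g| = √(u_g² + v_g²) = 20.6 m/s

20.6 m/s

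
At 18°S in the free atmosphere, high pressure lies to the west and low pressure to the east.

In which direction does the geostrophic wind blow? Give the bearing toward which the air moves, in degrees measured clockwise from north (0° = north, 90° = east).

000°

The pressure-gradient force points toward the east (bearing 090°).
Geostrophic balance: in the Southern Hemisphere the Coriolis force deflects motion to the left, so the geostrophic wind blows 90° to the left of the pressure-gradient force (low pressure on the right).
Rotating 090° by 90° counterclockwise gives 000° — the wind blows toward the north.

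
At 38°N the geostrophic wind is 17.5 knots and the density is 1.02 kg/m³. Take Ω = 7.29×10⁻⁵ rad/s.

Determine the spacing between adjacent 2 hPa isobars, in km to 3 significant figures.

Coriolis parameter at 38°N:
f = 2Ω sin φ = 2 × 7.29×10⁻⁵ × sin 38° = 8.98×10⁻⁵ s⁻¹
Wind speed in SI: 17.5 knots = 9.00 m/s
Geostrophic balance rearranged: |∂P/∂n| = f ρ V_g
|∂P/∂n| = 8.98×10⁻⁵ × 1.02 × 9.00 = 8.24×10⁻⁴ Pa/m
Isobar spacing: Δn = ΔP/|∂P/∂n| = 200 Pa / 8.24×10⁻⁴ Pa/m = 242635 m ≈ 243 km

243 km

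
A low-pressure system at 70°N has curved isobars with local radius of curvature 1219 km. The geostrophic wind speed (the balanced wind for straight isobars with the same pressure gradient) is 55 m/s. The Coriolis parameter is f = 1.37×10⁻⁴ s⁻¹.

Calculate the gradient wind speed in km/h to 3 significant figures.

157 km/h

Around a low, centrifugal force acts outward with Coriolis, so pressure-gradient force balances both:
(1/ρ)|∂P/∂n| = fV + V²/R  →  V² + fR·V − fR·V_g = 0
With fR = 1.37×10⁻⁴ × 1219×10³ m = 167 m/s:
V = [−fR + √((fR)² + 4 fR V_g)]/2 = [−167 + √(167² + 4×167×55)]/2 = 43.6 m/s
Subgeostrophic (V < V_g = 55 m/s), as expected around a low.
Converting: 43.6 m/s × 3.6 = 157 km/h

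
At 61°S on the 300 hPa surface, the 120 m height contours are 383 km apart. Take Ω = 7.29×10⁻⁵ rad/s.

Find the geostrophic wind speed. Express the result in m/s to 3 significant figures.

Coriolis parameter at 61°S:
f = 2Ω sin φ = 2 × 7.29×10⁻⁵ × sin 61° = 1.28×10⁻⁴ s⁻¹
Height gradient: |∂Z/∂n| = 120 m / 383000 m = 3.13×10⁻⁴
On a pressure surface, geostrophic balance gives V_g = (g/f)|∂Z/∂n|:
V_g = 9.81 × 3.13×10⁻⁴ / 1.28×10⁻⁴ = 24.1 m/s

24.1 m/s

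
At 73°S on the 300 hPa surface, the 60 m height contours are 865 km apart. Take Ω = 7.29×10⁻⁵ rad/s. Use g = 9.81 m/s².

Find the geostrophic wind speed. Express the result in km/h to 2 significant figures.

18 km/h

Coriolis parameter at 73°S:
f = 2Ω sin φ = 2 × 7.29×10⁻⁵ × sin 73° = 1.39×10⁻⁴ s⁻¹
Height gradient: |∂Z/∂n| = 60 m / 865000 m = 6.94×10⁻⁵
On a pressure surface, geostrophic balance gives V_g = (g/f)|∂Z/∂n|:
V_g = 9.81 × 6.94×10⁻⁵ / 1.39×10⁻⁴ = 4.88 m/s
Converting: 4.88 m/s × 3.6 = 18 km/h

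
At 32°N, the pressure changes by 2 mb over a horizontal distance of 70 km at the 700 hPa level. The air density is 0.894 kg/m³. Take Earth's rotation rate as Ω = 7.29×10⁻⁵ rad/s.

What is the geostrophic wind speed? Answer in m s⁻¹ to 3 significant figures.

41.4 m s⁻¹

Coriolis parameter at 32°N:
f = 2Ω sin φ = 2 × 7.29×10⁻⁵ × sin 32° = 7.73×10⁻⁵ s⁻¹
Pressure gradient: |∂P/∂n| = 200 Pa / 70000 m = 2.86×10⁻³ Pa/m
Geostrophic balance (pressure-gradient force = Coriolis force):
V_g = (1/(fρ)) |∂P/∂n| = 2.86×10⁻³ / (7.73×10⁻⁵ × 0.894) = 41.4 m/s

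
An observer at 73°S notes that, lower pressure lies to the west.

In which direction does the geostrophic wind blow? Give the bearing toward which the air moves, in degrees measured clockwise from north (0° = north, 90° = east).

180°

The pressure-gradient force points toward the west (bearing 270°).
Geostrophic balance: in the Southern Hemisphere the Coriolis force deflects motion to the left, so the geostrophic wind blows 90° to the left of the pressure-gradient force (low pressure on the right).
Rotating 270° by 90° counterclockwise gives 180° — the wind blows toward the south.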